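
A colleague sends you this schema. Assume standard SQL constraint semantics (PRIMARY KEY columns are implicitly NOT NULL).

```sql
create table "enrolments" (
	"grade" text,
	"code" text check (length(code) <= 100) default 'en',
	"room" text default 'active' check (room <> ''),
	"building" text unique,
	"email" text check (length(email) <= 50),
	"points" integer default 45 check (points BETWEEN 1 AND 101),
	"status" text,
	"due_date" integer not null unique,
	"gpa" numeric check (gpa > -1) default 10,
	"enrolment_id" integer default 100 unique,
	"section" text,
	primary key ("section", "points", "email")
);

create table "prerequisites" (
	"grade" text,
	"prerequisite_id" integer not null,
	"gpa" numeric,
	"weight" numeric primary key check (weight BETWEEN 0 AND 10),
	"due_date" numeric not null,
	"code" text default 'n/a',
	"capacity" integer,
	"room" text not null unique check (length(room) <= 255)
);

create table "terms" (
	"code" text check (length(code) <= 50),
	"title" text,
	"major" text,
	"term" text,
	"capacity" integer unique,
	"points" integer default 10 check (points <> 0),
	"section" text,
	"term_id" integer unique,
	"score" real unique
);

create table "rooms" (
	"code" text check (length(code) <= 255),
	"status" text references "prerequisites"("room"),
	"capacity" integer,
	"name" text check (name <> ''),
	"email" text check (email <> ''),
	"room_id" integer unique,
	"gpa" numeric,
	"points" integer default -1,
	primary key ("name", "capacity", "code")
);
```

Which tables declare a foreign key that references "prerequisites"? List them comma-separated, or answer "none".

rooms

- rooms.status references prerequisites(room).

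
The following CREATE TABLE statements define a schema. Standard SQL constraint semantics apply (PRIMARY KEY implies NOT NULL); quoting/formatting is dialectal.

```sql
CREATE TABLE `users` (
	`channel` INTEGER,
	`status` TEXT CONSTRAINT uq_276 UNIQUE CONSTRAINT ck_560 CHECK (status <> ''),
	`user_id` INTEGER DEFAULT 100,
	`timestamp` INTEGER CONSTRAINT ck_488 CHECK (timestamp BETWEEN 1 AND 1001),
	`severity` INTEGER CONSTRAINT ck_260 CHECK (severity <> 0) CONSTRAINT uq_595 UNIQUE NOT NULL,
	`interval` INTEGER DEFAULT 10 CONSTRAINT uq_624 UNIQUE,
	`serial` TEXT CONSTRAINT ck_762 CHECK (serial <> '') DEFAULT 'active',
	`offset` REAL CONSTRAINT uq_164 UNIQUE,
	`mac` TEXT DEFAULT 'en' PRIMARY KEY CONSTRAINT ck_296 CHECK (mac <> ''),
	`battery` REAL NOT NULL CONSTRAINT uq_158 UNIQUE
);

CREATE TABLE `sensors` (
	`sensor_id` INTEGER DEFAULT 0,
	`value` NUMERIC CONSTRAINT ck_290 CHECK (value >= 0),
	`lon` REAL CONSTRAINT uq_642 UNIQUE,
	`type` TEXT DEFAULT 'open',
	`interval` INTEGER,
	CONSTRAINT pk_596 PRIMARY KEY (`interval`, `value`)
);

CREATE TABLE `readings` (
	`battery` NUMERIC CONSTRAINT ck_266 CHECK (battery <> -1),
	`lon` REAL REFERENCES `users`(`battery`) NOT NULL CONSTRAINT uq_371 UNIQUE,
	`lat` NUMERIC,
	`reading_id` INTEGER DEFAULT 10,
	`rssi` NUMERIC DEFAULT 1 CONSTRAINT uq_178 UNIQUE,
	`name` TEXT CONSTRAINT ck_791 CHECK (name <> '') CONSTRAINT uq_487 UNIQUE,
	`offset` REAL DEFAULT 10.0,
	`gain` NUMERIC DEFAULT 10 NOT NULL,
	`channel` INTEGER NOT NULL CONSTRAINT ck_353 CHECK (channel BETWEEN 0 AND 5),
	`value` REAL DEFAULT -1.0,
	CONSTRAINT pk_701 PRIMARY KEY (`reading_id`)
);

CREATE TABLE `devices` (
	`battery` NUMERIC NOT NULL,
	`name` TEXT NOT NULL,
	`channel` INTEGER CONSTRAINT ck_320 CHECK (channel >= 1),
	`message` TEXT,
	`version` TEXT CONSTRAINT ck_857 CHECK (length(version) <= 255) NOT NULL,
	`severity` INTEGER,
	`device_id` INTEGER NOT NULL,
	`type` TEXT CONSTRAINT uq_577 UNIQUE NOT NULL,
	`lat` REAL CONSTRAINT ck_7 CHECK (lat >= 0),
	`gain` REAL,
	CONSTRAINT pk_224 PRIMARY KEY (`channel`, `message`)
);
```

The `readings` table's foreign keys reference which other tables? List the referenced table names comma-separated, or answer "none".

users

- lon REFERENCES users(battery).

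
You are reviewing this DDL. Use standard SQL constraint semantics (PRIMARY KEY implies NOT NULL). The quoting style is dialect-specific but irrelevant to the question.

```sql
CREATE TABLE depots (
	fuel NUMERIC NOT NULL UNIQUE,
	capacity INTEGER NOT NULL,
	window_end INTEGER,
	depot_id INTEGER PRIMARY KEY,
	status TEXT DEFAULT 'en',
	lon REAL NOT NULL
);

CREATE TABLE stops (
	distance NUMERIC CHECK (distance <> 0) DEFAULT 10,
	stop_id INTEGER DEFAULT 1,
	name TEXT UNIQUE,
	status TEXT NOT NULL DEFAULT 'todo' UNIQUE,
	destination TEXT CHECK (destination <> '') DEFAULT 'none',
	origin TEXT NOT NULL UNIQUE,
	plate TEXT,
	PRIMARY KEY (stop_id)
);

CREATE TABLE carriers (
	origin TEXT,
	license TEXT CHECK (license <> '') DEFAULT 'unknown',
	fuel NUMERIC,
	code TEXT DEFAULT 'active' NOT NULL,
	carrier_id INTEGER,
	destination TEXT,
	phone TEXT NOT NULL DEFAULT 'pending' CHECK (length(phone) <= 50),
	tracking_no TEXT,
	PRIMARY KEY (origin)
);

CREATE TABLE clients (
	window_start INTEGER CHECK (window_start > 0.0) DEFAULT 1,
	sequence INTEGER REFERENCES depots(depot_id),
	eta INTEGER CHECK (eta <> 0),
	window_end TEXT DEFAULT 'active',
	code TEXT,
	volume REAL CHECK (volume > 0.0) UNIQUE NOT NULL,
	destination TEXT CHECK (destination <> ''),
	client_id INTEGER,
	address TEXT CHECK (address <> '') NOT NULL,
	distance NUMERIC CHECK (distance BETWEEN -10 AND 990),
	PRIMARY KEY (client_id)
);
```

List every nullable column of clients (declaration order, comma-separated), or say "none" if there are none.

- window_start: CHECK does not forbid NULL (a CHECK constraint passes when its expression is NULL) → nullable.
- sequence: a foreign key column may be NULL unless separately constrained → nullable.
- eta: CHECK does not forbid NULL (a CHECK constraint passes when its expression is NULL) → nullable.
- window_end: DEFAULT only fills an omitted column; an explicit NULL is still allowed → nullable.
- code: no NOT NULL constraint applies → nullable.
- volume: declared NOT NULL → not nullable.
- destination: CHECK does not forbid NULL (a CHECK constraint passes when its expression is NULL) → nullable.
- client_id: part of the PRIMARY KEY, which implies NOT NULL → not nullable.
- address: declared NOT NULL → not nullable.
- distance: CHECK does not forbid NULL (a CHECK constraint passes when its expression is NULL) → nullable.

window_start, sequence, eta, window_end, code, destination, distance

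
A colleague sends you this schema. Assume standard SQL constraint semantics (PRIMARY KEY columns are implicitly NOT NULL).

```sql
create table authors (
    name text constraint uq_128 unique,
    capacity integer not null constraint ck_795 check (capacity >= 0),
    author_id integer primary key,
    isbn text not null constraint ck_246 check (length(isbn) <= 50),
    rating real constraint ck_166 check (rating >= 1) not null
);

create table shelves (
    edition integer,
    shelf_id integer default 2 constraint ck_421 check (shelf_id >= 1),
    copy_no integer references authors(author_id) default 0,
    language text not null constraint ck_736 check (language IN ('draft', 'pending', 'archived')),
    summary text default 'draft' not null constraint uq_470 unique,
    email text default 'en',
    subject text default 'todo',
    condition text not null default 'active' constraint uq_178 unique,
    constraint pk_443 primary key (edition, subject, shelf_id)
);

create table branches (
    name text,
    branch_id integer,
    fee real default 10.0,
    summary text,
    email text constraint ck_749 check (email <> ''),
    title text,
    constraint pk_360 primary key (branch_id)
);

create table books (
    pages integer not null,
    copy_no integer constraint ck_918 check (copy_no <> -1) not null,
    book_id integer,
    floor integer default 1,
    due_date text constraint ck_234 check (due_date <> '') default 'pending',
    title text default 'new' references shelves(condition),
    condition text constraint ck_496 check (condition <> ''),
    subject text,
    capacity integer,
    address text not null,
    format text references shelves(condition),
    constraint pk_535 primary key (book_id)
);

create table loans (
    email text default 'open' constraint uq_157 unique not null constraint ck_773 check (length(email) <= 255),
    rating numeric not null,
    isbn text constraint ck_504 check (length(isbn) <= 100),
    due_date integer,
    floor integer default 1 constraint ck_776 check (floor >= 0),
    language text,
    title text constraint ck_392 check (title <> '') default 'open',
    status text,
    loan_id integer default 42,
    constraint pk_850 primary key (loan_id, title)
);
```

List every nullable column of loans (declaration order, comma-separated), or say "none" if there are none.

isbn, due_date, floor, language, status

- email: declared NOT NULL → not nullable.
- rating: declared NOT NULL → not nullable.
- isbn: CHECK does not forbid NULL (a CHECK constraint passes when its expression is NULL) → nullable.
- due_date: no NOT NULL constraint applies → nullable.
- floor: CHECK does not forbid NULL (a CHECK constraint passes when its expression is NULL) → nullable.
- language: no NOT NULL constraint applies → nullable.
- title: part of the PRIMARY KEY, which implies NOT NULL → not nullable.
- status: no NOT NULL constraint applies → nullable.
- loan_id: part of the PRIMARY KEY, which implies NOT NULL → not nullable.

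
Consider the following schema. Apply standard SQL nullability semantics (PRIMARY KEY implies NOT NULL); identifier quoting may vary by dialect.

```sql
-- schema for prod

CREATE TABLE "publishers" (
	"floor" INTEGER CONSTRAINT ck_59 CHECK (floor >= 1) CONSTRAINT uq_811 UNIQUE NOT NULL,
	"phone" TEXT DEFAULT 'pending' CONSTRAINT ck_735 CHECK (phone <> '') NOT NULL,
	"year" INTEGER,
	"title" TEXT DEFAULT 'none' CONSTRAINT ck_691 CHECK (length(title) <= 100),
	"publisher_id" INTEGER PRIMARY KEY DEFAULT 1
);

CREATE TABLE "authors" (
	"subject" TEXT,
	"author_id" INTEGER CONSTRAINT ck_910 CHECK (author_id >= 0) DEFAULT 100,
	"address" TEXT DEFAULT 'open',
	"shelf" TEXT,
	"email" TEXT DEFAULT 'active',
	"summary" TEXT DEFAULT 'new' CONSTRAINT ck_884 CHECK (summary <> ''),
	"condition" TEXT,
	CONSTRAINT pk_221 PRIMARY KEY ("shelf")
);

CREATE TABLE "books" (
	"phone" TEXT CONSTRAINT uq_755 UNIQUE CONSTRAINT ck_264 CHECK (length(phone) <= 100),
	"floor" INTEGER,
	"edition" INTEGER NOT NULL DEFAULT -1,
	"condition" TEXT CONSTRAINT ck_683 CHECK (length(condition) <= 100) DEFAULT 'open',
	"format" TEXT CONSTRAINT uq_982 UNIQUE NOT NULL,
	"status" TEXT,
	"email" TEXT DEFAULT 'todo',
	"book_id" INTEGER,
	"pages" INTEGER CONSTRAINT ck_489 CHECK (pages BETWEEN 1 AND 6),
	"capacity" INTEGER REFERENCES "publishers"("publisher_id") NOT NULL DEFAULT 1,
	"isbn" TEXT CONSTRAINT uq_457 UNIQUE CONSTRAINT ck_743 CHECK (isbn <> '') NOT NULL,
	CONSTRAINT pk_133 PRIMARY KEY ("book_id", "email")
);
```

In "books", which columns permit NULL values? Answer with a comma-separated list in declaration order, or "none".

phone, floor, condition, status, pages

- phone: CHECK does not forbid NULL (a CHECK constraint passes when its expression is NULL) → nullable.
- floor: no NOT NULL constraint applies → nullable.
- edition: declared NOT NULL → not nullable.
- condition: CHECK does not forbid NULL (a CHECK constraint passes when its expression is NULL) → nullable.
- format: declared NOT NULL → not nullable.
- status: no NOT NULL constraint applies → nullable.
- email: part of the PRIMARY KEY, which implies NOT NULL → not nullable.
- book_id: part of the PRIMARY KEY, which implies NOT NULL → not nullable.
- pages: CHECK does not forbid NULL (a CHECK constraint passes when its expression is NULL) → nullable.
- capacity: declared NOT NULL → not nullable.
- isbn: declared NOT NULL → not nullable.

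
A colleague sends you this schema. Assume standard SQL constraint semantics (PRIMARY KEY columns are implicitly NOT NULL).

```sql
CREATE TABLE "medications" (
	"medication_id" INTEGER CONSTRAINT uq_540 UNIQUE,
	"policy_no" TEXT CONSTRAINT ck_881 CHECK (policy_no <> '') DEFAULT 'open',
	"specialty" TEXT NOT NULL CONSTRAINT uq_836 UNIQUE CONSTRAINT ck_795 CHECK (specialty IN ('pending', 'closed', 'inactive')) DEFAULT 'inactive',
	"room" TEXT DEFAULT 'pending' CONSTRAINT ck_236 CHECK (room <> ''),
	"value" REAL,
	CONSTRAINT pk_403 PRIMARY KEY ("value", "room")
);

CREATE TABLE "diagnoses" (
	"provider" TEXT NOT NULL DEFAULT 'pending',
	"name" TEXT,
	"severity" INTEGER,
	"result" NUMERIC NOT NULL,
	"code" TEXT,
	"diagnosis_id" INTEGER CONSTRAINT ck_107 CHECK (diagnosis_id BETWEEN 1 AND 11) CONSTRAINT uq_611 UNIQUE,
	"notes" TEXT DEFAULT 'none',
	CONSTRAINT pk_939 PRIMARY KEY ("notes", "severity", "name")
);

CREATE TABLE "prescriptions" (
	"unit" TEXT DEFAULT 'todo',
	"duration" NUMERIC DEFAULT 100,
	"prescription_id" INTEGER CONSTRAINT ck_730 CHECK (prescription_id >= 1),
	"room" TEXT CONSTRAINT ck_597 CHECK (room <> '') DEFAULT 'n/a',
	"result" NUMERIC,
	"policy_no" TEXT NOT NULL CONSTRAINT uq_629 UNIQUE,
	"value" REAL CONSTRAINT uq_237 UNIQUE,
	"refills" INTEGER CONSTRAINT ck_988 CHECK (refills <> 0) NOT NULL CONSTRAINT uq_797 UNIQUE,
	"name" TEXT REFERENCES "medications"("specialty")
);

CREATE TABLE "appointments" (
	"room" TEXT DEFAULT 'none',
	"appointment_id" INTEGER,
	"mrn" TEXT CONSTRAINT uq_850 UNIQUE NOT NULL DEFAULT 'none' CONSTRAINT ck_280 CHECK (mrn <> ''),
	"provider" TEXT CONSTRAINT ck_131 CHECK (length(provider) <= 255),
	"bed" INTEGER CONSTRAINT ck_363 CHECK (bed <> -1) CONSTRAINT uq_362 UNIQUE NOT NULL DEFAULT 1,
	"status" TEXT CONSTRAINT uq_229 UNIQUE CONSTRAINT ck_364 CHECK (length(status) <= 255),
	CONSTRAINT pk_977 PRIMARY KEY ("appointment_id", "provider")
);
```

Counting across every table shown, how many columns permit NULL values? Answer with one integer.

13

medications: 2 nullable (medication_id, policy_no — PK (value, room) and explicit NOT NULL columns excluded).
diagnoses: 2 nullable (code, diagnosis_id — PK (notes, severity, name) and explicit NOT NULL columns excluded).
prescriptions: 7 nullable (unit, duration, prescription_id, room, result, value, name — PK none and explicit NOT NULL columns excluded).
appointments: 2 nullable (room, status — PK (appointment_id, provider) and explicit NOT NULL columns excluded).
Total: 2 + 2 + 7 + 2 = 13.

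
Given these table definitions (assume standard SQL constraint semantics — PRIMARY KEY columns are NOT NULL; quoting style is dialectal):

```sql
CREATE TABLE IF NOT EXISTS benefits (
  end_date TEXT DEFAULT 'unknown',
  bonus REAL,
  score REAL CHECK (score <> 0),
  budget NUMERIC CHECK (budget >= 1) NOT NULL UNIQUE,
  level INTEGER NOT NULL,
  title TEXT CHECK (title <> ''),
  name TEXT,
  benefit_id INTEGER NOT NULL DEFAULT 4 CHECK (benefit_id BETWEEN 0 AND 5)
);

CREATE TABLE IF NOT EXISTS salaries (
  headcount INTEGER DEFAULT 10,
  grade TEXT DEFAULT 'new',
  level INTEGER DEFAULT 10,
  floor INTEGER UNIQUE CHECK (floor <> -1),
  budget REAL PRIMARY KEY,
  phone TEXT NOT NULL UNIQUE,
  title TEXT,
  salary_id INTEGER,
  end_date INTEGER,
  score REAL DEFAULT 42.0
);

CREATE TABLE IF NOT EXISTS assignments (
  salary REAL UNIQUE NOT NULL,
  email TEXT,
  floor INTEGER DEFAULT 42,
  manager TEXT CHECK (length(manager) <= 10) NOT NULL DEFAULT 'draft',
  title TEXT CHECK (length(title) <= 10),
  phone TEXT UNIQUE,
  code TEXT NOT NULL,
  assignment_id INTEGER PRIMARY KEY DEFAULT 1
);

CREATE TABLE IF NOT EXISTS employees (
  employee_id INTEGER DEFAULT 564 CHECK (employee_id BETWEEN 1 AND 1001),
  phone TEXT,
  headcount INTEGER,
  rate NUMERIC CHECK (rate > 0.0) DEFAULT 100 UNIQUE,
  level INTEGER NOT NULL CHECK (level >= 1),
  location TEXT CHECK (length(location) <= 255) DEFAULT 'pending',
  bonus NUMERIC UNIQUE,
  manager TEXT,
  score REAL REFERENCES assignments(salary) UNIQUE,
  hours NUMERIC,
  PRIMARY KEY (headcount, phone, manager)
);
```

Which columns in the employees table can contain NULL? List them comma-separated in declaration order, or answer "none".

employee_id, rate, location, bonus, score, hours

- employee_id: CHECK does not forbid NULL (a CHECK constraint passes when its expression is NULL) → nullable.
- phone: part of the PRIMARY KEY, which implies NOT NULL → not nullable.
- headcount: part of the PRIMARY KEY, which implies NOT NULL → not nullable.
- rate: CHECK does not forbid NULL (a CHECK constraint passes when its expression is NULL) → nullable.
- level: declared NOT NULL → not nullable.
- location: CHECK does not forbid NULL (a CHECK constraint passes when its expression is NULL) → nullable.
- bonus: UNIQUE does not imply NOT NULL → nullable.
- manager: part of the PRIMARY KEY, which implies NOT NULL → not nullable.
- score: a foreign key column may be NULL unless separately constrained → nullable.
- hours: no NOT NULL constraint applies → nullable.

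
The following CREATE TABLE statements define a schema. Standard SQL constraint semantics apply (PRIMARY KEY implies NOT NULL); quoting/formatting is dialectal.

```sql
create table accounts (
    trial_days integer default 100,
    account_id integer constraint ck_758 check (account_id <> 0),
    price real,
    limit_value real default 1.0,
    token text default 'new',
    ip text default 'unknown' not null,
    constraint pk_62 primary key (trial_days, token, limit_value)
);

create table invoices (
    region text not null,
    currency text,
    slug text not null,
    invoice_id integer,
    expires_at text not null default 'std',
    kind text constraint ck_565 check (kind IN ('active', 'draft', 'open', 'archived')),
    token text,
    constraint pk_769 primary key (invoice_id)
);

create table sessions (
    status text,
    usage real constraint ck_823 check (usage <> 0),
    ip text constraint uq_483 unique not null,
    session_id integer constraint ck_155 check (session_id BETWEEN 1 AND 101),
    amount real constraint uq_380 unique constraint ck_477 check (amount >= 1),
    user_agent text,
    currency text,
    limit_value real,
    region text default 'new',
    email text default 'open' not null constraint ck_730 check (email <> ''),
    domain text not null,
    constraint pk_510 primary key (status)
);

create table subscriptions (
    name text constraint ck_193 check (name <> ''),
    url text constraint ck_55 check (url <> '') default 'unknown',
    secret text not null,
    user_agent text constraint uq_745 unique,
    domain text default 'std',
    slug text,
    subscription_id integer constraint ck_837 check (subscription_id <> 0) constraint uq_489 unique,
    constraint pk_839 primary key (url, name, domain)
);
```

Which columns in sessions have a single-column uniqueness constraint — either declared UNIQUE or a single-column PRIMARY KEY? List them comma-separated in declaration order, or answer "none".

status, ip, amount

- status: single-column PRIMARY KEY → unique.
- usage: no UNIQUE or single-column PK constraint.
- ip: declared UNIQUE → unique.
- session_id: no UNIQUE or single-column PK constraint.
- amount: declared UNIQUE → unique.
- user_agent: no UNIQUE or single-column PK constraint.
- currency: no UNIQUE or single-column PK constraint.
- limit_value: no UNIQUE or single-column PK constraint.
- region: no UNIQUE or single-column PK constraint.
- email: no UNIQUE or single-column PK constraint.
- domain: no UNIQUE or single-column PK constraint.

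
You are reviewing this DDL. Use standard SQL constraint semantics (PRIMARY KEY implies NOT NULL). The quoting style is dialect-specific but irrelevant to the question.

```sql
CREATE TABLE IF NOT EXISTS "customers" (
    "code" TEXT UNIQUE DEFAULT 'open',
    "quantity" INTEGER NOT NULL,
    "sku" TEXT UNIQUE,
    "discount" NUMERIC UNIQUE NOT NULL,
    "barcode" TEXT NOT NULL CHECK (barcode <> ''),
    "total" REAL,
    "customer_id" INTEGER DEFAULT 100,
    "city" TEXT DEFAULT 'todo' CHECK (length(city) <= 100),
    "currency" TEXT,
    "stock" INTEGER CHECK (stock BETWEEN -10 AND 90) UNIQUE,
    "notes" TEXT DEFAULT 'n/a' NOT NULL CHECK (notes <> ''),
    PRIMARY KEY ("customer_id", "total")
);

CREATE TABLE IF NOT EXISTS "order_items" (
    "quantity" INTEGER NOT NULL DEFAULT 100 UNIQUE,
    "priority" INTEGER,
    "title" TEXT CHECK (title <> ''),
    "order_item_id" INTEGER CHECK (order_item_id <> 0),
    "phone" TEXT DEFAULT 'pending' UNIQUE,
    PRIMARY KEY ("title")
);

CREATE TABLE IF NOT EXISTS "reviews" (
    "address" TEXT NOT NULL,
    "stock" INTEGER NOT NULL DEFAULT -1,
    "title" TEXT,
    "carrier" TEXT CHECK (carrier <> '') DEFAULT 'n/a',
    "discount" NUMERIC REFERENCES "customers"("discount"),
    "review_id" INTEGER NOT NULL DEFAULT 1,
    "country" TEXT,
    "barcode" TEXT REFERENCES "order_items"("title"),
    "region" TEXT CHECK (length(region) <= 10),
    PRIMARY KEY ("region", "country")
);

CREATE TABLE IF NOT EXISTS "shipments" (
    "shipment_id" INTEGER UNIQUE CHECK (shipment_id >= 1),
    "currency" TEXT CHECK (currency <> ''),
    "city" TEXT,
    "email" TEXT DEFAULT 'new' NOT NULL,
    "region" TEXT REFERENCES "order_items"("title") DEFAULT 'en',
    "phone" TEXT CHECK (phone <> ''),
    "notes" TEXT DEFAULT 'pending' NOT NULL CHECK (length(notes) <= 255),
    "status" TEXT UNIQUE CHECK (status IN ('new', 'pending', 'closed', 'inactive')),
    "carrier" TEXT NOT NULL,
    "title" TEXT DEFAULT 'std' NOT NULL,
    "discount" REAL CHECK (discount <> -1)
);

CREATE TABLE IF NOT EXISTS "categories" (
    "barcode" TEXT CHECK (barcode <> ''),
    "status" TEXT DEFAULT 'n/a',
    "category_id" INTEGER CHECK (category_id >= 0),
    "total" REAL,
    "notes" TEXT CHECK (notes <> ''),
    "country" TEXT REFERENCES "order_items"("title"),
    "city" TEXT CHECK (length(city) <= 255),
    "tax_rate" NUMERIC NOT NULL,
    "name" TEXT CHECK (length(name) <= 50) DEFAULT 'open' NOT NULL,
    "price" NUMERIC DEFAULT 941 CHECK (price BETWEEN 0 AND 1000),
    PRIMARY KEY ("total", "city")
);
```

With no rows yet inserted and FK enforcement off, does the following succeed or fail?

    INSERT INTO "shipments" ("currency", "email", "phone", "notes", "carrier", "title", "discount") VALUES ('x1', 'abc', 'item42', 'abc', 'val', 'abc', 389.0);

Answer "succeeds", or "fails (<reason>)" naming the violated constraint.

succeeds

NOT NULL columns: carrier is supplied; email is supplied; notes is supplied; title is supplied.
CHECK constraints: 'x1' satisfies (currency <> ''); 'item42' satisfies (phone <> ''); 'abc' satisfies (length(notes) <= 255); 389.0 satisfies (discount <> -1).
No constraint is violated.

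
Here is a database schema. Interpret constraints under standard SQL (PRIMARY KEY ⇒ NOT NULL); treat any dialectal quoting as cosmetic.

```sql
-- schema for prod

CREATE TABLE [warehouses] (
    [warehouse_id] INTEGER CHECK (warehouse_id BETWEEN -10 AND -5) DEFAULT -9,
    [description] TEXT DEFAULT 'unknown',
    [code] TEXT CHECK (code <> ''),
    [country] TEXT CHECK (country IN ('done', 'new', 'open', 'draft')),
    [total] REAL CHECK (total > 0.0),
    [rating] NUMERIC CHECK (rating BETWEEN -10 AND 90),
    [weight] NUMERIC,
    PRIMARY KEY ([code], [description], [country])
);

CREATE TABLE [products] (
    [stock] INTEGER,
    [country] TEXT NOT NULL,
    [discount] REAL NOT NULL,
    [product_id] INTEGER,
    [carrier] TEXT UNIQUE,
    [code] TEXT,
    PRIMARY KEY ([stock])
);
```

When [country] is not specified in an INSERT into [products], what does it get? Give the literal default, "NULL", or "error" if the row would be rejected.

error

country has no DEFAULT clause.
Omitting it would insert NULL, but it is declared NOT NULL, so the INSERT fails.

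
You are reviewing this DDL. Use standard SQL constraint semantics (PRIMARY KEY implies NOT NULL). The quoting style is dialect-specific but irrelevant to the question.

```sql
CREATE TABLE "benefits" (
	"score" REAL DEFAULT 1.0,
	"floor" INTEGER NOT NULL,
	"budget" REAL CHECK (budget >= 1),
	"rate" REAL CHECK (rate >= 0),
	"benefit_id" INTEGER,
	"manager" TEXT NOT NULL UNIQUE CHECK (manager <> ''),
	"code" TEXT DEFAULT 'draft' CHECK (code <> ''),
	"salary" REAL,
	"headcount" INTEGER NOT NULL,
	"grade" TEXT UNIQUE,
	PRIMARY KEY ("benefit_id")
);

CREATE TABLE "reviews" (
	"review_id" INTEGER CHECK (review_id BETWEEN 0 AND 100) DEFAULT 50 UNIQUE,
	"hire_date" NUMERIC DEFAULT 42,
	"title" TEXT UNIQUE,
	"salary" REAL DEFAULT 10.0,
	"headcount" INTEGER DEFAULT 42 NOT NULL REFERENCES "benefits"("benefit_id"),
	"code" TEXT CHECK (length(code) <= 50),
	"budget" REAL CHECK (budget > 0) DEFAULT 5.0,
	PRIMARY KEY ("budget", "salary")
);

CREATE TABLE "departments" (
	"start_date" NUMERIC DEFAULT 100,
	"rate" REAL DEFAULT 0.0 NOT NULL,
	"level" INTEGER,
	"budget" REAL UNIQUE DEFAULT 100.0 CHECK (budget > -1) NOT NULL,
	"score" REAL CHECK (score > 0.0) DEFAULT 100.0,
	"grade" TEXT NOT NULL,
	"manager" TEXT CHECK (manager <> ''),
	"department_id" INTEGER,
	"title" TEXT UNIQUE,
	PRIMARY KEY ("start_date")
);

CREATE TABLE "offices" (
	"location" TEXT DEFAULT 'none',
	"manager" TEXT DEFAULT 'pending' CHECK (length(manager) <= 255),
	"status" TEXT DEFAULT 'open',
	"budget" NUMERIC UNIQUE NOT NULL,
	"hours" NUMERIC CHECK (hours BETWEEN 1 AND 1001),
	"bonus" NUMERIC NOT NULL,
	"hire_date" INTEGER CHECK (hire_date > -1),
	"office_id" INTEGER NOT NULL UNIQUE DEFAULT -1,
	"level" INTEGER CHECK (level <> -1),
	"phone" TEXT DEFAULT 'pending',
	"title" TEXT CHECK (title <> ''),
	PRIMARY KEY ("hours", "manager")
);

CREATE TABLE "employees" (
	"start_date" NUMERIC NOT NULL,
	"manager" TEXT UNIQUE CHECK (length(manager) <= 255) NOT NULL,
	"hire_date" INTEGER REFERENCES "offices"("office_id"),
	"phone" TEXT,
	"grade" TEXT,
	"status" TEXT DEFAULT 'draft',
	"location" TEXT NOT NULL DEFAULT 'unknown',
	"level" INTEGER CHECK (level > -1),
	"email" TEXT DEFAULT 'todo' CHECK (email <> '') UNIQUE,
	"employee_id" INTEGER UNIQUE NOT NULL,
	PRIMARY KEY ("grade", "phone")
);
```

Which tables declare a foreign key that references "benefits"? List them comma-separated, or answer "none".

reviews

- reviews.headcount references benefits(benefit_id).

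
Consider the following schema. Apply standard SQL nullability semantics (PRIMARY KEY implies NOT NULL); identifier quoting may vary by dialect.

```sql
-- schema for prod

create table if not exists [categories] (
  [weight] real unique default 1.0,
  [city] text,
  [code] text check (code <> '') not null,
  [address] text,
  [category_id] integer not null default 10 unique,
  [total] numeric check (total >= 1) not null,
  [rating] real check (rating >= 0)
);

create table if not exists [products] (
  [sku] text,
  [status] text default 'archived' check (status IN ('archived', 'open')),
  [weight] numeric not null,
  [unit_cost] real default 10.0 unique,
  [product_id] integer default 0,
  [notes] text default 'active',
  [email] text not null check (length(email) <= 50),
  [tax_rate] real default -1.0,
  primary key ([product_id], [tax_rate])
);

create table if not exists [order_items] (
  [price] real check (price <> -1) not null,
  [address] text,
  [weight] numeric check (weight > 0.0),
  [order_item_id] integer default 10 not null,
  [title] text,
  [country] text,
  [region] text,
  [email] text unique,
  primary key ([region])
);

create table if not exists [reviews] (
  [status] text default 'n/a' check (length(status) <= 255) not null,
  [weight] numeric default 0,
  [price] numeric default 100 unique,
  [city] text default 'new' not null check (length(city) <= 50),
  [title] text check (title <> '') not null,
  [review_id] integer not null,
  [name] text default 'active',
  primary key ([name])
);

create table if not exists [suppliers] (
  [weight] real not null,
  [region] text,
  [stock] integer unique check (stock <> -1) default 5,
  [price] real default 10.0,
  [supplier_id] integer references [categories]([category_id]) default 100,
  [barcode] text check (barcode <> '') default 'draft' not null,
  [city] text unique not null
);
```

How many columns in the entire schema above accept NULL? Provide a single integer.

19

categories: 4 nullable (weight, city, address, rating — PK none and explicit NOT NULL columns excluded).
products: 4 nullable (sku, status, unit_cost, notes — PK (product_id, tax_rate) and explicit NOT NULL columns excluded).
order_items: 5 nullable (address, weight, title, country, email — PK (region) and explicit NOT NULL columns excluded).
reviews: 2 nullable (weight, price — PK (name) and explicit NOT NULL columns excluded).
suppliers: 4 nullable (region, stock, price, supplier_id — PK none and explicit NOT NULL columns excluded).
Total: 4 + 4 + 5 + 2 + 4 = 19.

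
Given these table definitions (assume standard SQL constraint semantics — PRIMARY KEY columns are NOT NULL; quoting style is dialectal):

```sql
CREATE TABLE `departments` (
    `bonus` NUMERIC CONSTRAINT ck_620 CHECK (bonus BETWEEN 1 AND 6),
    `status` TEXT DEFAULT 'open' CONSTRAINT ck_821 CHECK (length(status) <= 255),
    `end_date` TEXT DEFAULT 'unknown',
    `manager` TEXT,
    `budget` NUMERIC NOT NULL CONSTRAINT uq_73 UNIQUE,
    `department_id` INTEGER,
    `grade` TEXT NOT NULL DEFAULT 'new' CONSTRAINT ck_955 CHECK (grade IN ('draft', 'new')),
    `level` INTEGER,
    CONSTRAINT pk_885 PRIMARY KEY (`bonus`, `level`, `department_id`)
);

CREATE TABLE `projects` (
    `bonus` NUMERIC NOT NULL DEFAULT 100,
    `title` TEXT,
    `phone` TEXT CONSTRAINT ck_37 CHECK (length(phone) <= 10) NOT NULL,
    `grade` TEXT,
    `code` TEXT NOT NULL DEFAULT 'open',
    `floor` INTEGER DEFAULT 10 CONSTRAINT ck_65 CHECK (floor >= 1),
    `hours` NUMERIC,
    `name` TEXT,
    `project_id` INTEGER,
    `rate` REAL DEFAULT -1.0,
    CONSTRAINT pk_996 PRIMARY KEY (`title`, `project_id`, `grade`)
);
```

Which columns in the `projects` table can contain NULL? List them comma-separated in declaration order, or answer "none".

- bonus: declared NOT NULL → not nullable.
- title: part of the PRIMARY KEY, which implies NOT NULL → not nullable.
- phone: declared NOT NULL → not nullable.
- grade: part of the PRIMARY KEY, which implies NOT NULL → not nullable.
- code: declared NOT NULL → not nullable.
- floor: CHECK does not forbid NULL (a CHECK constraint passes when its expression is NULL) → nullable.
- hours: no NOT NULL constraint applies → nullable.
- name: no NOT NULL constraint applies → nullable.
- project_id: part of the PRIMARY KEY, which implies NOT NULL → not nullable.
- rate: DEFAULT only fills an omitted column; an explicit NULL is still allowed → nullable.

floor, hours, name, rate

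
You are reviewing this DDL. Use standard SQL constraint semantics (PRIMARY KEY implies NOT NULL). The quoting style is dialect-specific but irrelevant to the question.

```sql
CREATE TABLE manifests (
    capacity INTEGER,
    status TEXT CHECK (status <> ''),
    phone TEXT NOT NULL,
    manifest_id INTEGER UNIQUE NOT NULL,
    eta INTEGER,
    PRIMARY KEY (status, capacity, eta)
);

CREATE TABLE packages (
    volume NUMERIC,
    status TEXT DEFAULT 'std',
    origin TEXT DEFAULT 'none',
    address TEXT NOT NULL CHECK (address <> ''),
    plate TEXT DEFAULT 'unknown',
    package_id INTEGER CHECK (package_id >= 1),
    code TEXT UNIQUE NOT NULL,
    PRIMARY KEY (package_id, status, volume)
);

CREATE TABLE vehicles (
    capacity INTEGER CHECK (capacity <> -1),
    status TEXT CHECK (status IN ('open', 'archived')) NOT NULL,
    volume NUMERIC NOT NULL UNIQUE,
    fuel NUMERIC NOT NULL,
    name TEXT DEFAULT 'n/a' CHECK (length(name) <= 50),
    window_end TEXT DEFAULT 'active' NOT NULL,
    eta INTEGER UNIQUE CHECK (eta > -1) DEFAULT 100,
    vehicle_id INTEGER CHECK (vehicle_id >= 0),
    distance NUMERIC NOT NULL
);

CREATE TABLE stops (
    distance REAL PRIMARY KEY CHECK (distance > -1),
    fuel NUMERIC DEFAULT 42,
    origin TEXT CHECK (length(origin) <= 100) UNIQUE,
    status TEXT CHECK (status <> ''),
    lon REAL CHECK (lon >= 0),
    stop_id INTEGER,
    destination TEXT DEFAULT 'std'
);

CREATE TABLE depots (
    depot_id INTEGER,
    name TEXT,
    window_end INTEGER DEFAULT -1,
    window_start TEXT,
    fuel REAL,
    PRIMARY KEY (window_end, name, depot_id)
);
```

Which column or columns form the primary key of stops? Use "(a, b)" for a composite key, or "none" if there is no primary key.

distance is declared PRIMARY KEY inline on the column.

distance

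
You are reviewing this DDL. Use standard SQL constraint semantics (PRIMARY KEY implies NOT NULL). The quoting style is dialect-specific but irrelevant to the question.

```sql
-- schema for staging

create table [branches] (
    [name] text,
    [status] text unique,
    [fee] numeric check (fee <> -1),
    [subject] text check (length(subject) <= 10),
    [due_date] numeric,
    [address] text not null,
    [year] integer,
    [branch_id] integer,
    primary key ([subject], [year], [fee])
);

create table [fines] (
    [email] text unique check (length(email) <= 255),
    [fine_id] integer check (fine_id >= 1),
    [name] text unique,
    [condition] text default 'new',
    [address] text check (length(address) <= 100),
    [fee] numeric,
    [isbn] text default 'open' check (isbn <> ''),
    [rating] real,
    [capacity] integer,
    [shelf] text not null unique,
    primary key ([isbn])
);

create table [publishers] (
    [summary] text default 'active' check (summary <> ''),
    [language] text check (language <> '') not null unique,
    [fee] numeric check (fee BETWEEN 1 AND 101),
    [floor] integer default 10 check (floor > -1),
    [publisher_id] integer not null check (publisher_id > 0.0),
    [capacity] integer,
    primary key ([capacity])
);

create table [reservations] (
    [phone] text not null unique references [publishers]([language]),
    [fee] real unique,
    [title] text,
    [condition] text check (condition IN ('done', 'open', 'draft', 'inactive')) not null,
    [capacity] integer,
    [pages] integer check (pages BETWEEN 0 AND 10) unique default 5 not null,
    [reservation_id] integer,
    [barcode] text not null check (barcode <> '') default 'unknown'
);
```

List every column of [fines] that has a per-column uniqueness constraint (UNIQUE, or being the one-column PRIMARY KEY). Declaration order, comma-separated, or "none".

email, name, isbn, shelf

- email: declared UNIQUE → unique.
- fine_id: no UNIQUE or single-column PK constraint.
- name: declared UNIQUE → unique.
- condition: no UNIQUE or single-column PK constraint.
- address: no UNIQUE or single-column PK constraint.
- fee: no UNIQUE or single-column PK constraint.
- isbn: single-column PRIMARY KEY → unique.
- rating: no UNIQUE or single-column PK constraint.
- capacity: no UNIQUE or single-column PK constraint.
- shelf: declared UNIQUE → unique.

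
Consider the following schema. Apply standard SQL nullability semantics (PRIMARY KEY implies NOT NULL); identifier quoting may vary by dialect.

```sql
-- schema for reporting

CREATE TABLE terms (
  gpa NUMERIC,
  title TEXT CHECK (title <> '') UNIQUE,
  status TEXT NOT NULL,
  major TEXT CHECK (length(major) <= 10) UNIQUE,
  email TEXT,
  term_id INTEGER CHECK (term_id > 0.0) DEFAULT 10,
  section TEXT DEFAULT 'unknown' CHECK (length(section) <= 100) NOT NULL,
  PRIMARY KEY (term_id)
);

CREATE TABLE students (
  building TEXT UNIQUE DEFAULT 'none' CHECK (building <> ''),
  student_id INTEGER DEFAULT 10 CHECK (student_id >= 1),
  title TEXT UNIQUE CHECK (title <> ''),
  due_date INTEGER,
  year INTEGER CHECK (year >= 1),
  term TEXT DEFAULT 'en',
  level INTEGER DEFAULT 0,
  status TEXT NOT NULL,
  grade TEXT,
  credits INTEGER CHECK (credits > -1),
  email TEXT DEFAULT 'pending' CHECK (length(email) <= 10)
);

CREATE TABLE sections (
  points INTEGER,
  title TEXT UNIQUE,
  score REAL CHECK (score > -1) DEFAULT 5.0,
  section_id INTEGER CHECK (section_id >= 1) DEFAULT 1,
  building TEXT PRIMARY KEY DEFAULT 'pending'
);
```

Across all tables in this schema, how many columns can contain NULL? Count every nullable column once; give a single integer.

18

terms: 4 nullable (gpa, title, major, email — PK (term_id) and explicit NOT NULL columns excluded).
students: 10 nullable (building, student_id, title, due_date, year, term, level, grade, credits, email — PK none and explicit NOT NULL columns excluded).
sections: 4 nullable (points, title, score, section_id — PK (building) and explicit NOT NULL columns excluded).
Total: 4 + 10 + 4 = 18.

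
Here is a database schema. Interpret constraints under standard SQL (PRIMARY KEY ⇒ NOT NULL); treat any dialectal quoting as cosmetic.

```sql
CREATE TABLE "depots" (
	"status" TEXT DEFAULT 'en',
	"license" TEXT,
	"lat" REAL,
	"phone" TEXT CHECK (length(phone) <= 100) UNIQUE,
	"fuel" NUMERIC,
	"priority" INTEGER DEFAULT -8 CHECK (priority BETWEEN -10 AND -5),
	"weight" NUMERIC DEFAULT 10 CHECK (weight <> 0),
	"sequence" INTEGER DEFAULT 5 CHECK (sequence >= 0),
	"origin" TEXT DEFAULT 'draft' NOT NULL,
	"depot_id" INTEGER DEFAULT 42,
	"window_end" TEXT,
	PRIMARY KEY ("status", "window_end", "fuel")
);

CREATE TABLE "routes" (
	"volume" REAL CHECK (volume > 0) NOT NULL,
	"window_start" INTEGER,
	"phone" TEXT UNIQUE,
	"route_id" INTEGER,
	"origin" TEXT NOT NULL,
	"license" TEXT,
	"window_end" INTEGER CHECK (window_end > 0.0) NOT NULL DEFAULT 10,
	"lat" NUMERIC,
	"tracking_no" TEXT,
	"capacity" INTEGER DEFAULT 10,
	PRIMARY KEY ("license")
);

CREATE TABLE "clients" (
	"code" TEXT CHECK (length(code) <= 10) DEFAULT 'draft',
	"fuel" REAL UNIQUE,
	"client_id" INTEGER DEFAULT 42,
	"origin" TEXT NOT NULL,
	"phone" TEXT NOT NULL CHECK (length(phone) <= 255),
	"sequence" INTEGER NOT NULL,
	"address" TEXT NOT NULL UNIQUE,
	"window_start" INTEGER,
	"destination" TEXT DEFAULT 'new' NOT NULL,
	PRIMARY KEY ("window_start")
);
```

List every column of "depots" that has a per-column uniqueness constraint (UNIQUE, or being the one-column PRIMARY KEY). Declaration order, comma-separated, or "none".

phone

- status: part of a composite PRIMARY KEY — only the tuple is unique, not this column on its own.
- license: no UNIQUE or single-column PK constraint.
- lat: no UNIQUE or single-column PK constraint.
- phone: declared UNIQUE → unique.
- fuel: part of a composite PRIMARY KEY — only the tuple is unique, not this column on its own.
- priority: no UNIQUE or single-column PK constraint.
- weight: no UNIQUE or single-column PK constraint.
- sequence: no UNIQUE or single-column PK constraint.
- origin: no UNIQUE or single-column PK constraint.
- depot_id: no UNIQUE or single-column PK constraint.
- window_end: part of a composite PRIMARY KEY — only the tuple is unique, not this column on its own.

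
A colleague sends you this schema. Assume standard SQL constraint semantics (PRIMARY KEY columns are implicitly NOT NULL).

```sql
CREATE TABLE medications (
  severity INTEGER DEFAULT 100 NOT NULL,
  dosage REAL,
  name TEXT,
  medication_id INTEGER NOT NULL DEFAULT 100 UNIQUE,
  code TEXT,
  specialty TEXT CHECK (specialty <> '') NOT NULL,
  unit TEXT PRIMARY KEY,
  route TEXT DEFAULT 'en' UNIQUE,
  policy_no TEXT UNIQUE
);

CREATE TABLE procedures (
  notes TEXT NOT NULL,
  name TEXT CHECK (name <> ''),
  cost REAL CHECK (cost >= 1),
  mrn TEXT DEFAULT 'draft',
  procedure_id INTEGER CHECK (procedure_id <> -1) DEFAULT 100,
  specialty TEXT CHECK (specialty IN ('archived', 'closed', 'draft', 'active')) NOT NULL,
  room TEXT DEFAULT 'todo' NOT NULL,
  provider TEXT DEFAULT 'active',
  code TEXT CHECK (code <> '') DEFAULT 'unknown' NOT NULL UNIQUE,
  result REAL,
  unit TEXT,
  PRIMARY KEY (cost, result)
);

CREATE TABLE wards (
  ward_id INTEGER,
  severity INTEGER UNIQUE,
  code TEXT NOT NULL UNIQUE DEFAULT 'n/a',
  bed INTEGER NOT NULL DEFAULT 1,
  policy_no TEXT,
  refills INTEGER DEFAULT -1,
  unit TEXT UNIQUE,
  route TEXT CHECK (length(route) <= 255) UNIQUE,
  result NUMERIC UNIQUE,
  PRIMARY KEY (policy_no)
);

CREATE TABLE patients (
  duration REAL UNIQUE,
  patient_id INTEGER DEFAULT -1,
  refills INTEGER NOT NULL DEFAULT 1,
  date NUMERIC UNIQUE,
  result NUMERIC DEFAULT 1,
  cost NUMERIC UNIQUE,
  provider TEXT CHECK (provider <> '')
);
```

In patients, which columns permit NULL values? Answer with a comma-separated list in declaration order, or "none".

- duration: UNIQUE does not imply NOT NULL → nullable.
- patient_id: DEFAULT only fills an omitted column; an explicit NULL is still allowed → nullable.
- refills: declared NOT NULL → not nullable.
- date: UNIQUE does not imply NOT NULL → nullable.
- result: DEFAULT only fills an omitted column; an explicit NULL is still allowed → nullable.
- cost: UNIQUE does not imply NOT NULL → nullable.
- provider: CHECK does not forbid NULL (a CHECK constraint passes when its expression is NULL) → nullable.

duration, patient_id, date, result, cost, provider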